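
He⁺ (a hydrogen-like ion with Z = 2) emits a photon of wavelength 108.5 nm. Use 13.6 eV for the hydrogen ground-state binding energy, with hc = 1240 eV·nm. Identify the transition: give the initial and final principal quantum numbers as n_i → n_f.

The photon energy is ΔE = hc/λ = 1240 / 108.5 = 11.43 eV.
With Z = 2, ΔE = 54.40 × (1/n_f² − 1/n_i²), so 1/n_f² − 1/n_i² = 0.2101.
Trying n_f = 2 gives 1/n_i² = 0.03992, i.e. n_i ≈ 5; this pair matches.

n_i = 5, n_f = 2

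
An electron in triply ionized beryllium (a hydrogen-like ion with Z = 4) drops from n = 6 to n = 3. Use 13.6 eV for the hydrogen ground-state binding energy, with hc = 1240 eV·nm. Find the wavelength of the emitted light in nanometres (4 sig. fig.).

For Z = 4 the level energies scale as Z², so the effective Rydberg energy is 13.6 × 16 = 217.6 eV.
ΔE = 217.6 × (1/3² − 1/6²) = 217.6 × 0.08333 = 18.13 eV.
λ = hc/ΔE = 1240 / 18.13 = 68.38 nm.

68.38 nm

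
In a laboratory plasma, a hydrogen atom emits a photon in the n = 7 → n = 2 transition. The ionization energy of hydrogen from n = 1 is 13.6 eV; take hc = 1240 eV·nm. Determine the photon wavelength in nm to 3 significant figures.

397 nm

ΔE = 13.60 × (1/2² − 1/7²) = 13.60 × 0.2296 = 3.122 eV.
λ = hc/ΔE = 1240 / 3.122 = 397 nm.
This line belongs to the Balmer series.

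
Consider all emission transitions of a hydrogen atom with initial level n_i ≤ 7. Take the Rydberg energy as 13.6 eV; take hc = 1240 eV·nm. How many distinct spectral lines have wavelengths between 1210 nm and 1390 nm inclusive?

1

Enumerate all n_i → n_f pairs with 1 ≤ n_f < n_i ≤ 7 and compute λ = 1240 / [13.6·1·(1/n_f² − 1/n_i²)].
Lines falling in [1210, 1390] nm: 5→3 (1282 nm).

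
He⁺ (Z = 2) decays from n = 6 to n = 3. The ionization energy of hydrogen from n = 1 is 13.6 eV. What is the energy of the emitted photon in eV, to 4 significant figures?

The Bohr energies scale as Z², so for Z = 2: E_n = −54.40/n² eV.
E_6 = −54.40/36 = −1.511 eV and E_3 = −54.40/9 = −6.044 eV.
The photon energy is |E_6 − E_3| = 4.533 eV.

4.533 eV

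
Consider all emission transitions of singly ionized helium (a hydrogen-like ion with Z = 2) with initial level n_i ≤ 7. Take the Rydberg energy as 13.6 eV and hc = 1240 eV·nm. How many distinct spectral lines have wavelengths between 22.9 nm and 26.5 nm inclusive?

5

Enumerate all n_i → n_f pairs with 1 ≤ n_f < n_i ≤ 7 and compute λ = 1240 / [13.6·4·(1/n_f² − 1/n_i²)].
Lines falling in [22.9, 26.5] nm: 7→1 (23.27 nm), 6→1 (23.45 nm), 5→1 (23.74 nm), 4→1 (24.31 nm), 3→1 (25.64 nm).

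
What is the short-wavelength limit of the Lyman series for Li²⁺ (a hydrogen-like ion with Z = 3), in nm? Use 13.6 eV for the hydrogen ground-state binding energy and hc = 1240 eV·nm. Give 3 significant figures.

The Lyman series has lower level n_f = 1; the series limit corresponds to n_i → ∞.
ΔE_max = 13.6 × 9 / 1² = 122.4 eV.
λ_min = 1240 / 122.4 = 10.1 nm.

10.1 nm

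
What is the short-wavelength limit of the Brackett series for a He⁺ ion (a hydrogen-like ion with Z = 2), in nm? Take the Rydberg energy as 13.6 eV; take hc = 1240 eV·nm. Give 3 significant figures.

365 nm

The Brackett series has lower level n_f = 4; the series limit corresponds to n_i → ∞.
ΔE_max = 13.6 × 4 / 4² = 3.400 eV.
λ_min = 1240 / 3.400 = 365 nm.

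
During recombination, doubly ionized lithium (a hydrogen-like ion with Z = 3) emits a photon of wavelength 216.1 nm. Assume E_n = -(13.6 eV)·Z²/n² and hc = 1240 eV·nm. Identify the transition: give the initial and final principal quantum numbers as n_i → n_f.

The photon energy is ΔE = hc/λ = 1240 / 216.1 = 5.738 eV.
With Z = 3, ΔE = 122.4 × (1/n_f² − 1/n_i²), so 1/n_f² − 1/n_i² = 0.04688.
Trying n_f = 4 gives 1/n_i² = 0.01562, i.e. n_i ≈ 8; this pair matches.

n_i = 8, n_f = 4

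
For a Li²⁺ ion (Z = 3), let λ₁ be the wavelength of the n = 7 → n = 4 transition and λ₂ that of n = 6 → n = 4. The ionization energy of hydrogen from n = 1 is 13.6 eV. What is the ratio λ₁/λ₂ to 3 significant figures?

0.825

λ ∝ 1/ΔE ∝ 1/(1/n_f² − 1/n_i²), and the Z² and hc factors cancel in the ratio.
λ₁/λ₂ = (1/4² − 1/6²)/(1/4² − 1/7²) = 0.03472/0.04209 = 0.825.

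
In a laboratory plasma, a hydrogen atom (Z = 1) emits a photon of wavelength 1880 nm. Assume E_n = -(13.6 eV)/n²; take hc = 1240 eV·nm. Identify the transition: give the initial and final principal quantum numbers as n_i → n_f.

The photon energy is ΔE = hc/λ = 1240 / 1880 = 0.6596 eV.
With Z = 1, ΔE = 13.60 × (1/n_f² − 1/n_i²), so 1/n_f² − 1/n_i² = 0.04850.
Trying n_f = 3 gives 1/n_i² = 0.06261, i.e. n_i ≈ 4; this pair matches.

n_i = 4, n_f = 3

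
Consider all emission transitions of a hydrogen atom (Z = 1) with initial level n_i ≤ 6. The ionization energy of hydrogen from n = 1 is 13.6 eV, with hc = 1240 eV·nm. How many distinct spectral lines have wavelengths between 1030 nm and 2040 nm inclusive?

Enumerate all n_i → n_f pairs with 1 ≤ n_f < n_i ≤ 6 and compute λ = 1240 / [13.6·1·(1/n_f² − 1/n_i²)].
Lines falling in [1030, 2040] nm: 6→3 (1094 nm), 5→3 (1282 nm), 4→3 (1876 nm).

3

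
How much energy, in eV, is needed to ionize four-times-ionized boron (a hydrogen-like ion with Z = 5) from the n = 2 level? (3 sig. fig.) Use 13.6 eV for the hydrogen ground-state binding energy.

85.0 eV

E_n = −13.6 Z²/n² = −340.0/n² eV for Z = 5.
E_2 = −340.0/4 = −85.0 eV, so ionization (to E = 0) requires 85.0 eV.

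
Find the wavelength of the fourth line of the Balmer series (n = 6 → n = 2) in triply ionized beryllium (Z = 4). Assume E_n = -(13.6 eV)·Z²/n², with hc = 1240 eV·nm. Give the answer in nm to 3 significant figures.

25.6 nm

The Balmer series terminates on n_f = 2; the fourth line has n_i = 2+4 = 6.
ΔE = 217.6 × (1/2² − 1/6²) = 48.36 eV.
λ = 1240 / 48.36 = 25.6 nm.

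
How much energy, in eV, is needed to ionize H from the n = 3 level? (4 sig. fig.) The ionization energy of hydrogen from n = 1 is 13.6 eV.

1.511 eV

E_3 = −13.60/9 = −1.511 eV, so ionization (to E = 0) requires 1.511 eV.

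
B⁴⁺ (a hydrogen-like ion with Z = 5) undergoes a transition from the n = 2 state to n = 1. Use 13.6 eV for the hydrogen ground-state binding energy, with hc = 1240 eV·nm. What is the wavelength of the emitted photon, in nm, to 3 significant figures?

4.86 nm

For Z = 5 the level energies scale as Z², so the effective Rydberg energy is 13.6 × 25 = 340.0 eV.
ΔE = 340.0 × (1/1² − 1/2²) = 340.0 × 0.7500 = 255.0 eV.
λ = hc/ΔE = 1240 / 255.0 = 4.86 nm.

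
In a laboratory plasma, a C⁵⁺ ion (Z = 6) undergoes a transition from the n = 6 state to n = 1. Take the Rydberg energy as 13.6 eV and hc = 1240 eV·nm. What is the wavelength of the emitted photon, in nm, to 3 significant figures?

For Z = 6 the level energies scale as Z², so the effective Rydberg energy is 13.6 × 36 = 489.6 eV.
ΔE = 489.6 × (1/1² − 1/6²) = 489.6 × 0.9722 = 476.0 eV.
λ = hc/ΔE = 1240 / 476.0 = 2.61 nm.

2.61 nm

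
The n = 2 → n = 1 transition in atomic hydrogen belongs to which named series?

The series is set by the lower level: n_f = 1 is the Lyman series.

Lyman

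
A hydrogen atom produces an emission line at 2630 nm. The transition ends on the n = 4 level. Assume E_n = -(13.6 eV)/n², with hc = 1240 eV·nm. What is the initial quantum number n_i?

n_i = 6

The photon energy is ΔE = hc/λ = 1240 / 2630 = 0.4715 eV.
With Z = 1, ΔE = 13.60 × (1/n_f² − 1/n_i²), so 1/n_f² − 1/n_i² = 0.03467.
With n_f = 4: 1/n_i² = 1/16 − 0.03467 = 0.02783, so n_i ≈ 5.99.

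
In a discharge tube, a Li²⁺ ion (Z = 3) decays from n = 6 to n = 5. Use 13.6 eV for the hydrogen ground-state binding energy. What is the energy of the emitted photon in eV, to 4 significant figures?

1.496 eV

The Bohr energies scale as Z², so for Z = 3: E_n = −122.4/n² eV.
E_6 = −122.4/36 = −3.400 eV and E_5 = −122.4/25 = −4.896 eV.
The photon energy is |E_6 − E_5| = 1.496 eV.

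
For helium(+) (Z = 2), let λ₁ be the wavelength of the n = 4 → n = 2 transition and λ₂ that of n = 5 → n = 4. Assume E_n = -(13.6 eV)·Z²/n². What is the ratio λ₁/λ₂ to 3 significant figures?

0.120

λ ∝ 1/ΔE ∝ 1/(1/n_f² − 1/n_i²), and the Z² and hc factors cancel in the ratio.
λ₁/λ₂ = (1/4² − 1/5²)/(1/2² − 1/4²) = 0.02250/0.1875 = 0.120.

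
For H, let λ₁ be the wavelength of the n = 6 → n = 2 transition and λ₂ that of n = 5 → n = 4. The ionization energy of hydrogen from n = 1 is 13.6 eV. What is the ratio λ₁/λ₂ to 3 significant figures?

0.101

λ ∝ 1/ΔE ∝ 1/(1/n_f² − 1/n_i²), and the Z² and hc factors cancel in the ratio.
λ₁/λ₂ = (1/4² − 1/5²)/(1/2² − 1/6²) = 0.02250/0.2222 = 0.101.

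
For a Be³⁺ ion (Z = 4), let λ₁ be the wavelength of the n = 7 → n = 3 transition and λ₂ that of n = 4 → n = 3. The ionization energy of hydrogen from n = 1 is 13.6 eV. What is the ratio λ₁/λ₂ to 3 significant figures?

λ ∝ 1/ΔE ∝ 1/(1/n_f² − 1/n_i²), and the Z² and hc factors cancel in the ratio.
λ₁/λ₂ = (1/3² − 1/4²)/(1/3² − 1/7²) = 0.04861/0.09070 = 0.536.

0.536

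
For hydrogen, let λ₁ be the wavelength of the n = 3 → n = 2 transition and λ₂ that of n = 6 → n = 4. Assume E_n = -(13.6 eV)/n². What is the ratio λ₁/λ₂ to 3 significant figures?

0.250

λ ∝ 1/ΔE ∝ 1/(1/n_f² − 1/n_i²), and the Z² and hc factors cancel in the ratio.
λ₁/λ₂ = (1/4² − 1/6²)/(1/2² − 1/3²) = 0.03472/0.1389 = 0.250.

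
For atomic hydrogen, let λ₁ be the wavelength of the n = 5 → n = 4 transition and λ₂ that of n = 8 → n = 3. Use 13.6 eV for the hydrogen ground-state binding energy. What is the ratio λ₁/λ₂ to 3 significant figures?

λ ∝ 1/ΔE ∝ 1/(1/n_f² − 1/n_i²), and the Z² and hc factors cancel in the ratio.
λ₁/λ₂ = (1/3² − 1/8²)/(1/4² − 1/5²) = 0.09549/0.02250 = 4.24.

4.24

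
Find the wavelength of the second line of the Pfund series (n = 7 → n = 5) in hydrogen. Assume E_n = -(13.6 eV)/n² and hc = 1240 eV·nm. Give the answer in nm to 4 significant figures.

The Pfund series terminates on n_f = 5; the second line has n_i = 5+2 = 7.
ΔE = 13.60 × (1/5² − 1/7²) = 0.2664 eV.
λ = 1240 / 0.2664 = 4654 nm.

4654 nm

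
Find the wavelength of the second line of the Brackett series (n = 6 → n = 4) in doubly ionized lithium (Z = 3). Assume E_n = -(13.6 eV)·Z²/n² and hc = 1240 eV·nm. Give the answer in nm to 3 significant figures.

292 nm

The Brackett series terminates on n_f = 4; the second line has n_i = 4+2 = 6.
ΔE = 122.4 × (1/4² − 1/6²) = 4.250 eV.
λ = 1240 / 4.250 = 292 nm.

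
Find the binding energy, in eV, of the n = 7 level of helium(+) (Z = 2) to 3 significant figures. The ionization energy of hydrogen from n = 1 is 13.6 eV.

E_n = −13.6 Z²/n² = −54.40/n² eV for Z = 2.
E_7 = −54.40/49 = −1.11 eV, so ionization (to E = 0) requires 1.11 eV.

1.11 eV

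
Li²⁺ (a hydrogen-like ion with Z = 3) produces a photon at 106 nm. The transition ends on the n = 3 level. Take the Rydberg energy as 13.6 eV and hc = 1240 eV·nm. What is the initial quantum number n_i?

n_i = 8

The photon energy is ΔE = hc/λ = 1240 / 106 = 11.70 eV.
With Z = 3, ΔE = 122.4 × (1/n_f² − 1/n_i²), so 1/n_f² − 1/n_i² = 0.09557.
With n_f = 3: 1/n_i² = 1/9 − 0.09557 = 0.01554, so n_i ≈ 8.02.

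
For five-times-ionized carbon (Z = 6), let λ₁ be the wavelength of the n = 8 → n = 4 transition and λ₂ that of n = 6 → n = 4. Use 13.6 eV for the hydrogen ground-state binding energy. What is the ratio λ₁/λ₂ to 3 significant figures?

0.741

λ ∝ 1/ΔE ∝ 1/(1/n_f² − 1/n_i²), and the Z² and hc factors cancel in the ratio.
λ₁/λ₂ = (1/4² − 1/6²)/(1/4² − 1/8²) = 0.03472/0.04688 = 0.741.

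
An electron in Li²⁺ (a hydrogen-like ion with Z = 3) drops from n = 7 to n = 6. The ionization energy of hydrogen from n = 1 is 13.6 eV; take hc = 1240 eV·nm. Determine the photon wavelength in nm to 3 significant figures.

For Z = 3 the level energies scale as Z², so the effective Rydberg energy is 13.6 × 9 = 122.4 eV.
ΔE = 122.4 × (1/6² − 1/7²) = 122.4 × 0.007370 = 0.9020 eV.
λ = hc/ΔE = 1240 / 0.9020 = 1370 nm.

1370 nm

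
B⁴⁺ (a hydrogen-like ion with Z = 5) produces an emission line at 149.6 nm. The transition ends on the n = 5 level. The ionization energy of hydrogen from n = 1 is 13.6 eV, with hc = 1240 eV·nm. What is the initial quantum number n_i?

The photon energy is ΔE = hc/λ = 1240 / 149.6 = 8.289 eV.
With Z = 5, ΔE = 340.0 × (1/n_f² − 1/n_i²), so 1/n_f² − 1/n_i² = 0.02438.
With n_f = 5: 1/n_i² = 1/25 − 0.02438 = 0.01562, so n_i ≈ 8.00.

n_i = 8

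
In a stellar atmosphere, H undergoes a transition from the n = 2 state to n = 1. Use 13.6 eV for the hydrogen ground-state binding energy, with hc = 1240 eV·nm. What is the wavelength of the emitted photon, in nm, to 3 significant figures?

ΔE = 13.60 × (1/1² − 1/2²) = 13.60 × 0.7500 = 10.20 eV.
λ = hc/ΔE = 1240 / 10.20 = 122 nm.

122 nm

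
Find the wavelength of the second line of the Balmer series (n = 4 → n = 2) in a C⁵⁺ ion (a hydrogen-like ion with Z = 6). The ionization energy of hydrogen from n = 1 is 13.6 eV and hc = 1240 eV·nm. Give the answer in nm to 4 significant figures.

13.51 nm

The Balmer series terminates on n_f = 2; the second line has n_i = 2+2 = 4.
ΔE = 489.6 × (1/2² − 1/4²) = 91.80 eV.
λ = 1240 / 91.80 = 13.51 nm.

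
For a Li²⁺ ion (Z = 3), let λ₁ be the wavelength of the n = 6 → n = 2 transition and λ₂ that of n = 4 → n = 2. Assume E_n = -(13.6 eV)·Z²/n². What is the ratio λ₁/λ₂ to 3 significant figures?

0.844

λ ∝ 1/ΔE ∝ 1/(1/n_f² − 1/n_i²), and the Z² and hc factors cancel in the ratio.
λ₁/λ₂ = (1/2² − 1/4²)/(1/2² − 1/6²) = 0.1875/0.2222 = 0.844.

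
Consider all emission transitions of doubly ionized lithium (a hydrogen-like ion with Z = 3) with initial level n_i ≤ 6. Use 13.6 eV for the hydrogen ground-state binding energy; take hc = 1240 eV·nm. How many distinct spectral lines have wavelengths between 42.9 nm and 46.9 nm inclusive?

Enumerate all n_i → n_f pairs with 1 ≤ n_f < n_i ≤ 6 and compute λ = 1240 / [13.6·9·(1/n_f² − 1/n_i²)].
Lines falling in [42.9, 46.9] nm: 6→2 (45.59 nm).

1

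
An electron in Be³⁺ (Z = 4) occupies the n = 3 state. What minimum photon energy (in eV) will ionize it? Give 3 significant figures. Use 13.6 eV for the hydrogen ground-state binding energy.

24.2 eV

E_n = −13.6 Z²/n² = −217.6/n² eV for Z = 4.
E_3 = −217.6/9 = −24.2 eV, so ionization (to E = 0) requires 24.2 eV.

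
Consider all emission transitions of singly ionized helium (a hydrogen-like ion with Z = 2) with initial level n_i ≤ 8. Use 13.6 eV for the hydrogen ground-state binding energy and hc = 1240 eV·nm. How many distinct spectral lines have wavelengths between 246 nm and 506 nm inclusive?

Enumerate all n_i → n_f pairs with 1 ≤ n_f < n_i ≤ 8 and compute λ = 1240 / [13.6·4·(1/n_f² − 1/n_i²)].
Lines falling in [246, 506] nm: 7→3 (251.3 nm), 6→3 (273.5 nm), 5→3 (320.5 nm), 4→3 (468.9 nm), 8→4 (486.3 nm).

5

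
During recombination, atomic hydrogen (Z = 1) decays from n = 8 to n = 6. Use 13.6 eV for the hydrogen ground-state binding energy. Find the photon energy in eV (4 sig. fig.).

E_8 = −13.60/64 = −0.2125 eV and E_6 = −13.60/36 = −0.3778 eV.
The photon energy is |E_8 − E_6| = 0.1653 eV.

0.1653 eV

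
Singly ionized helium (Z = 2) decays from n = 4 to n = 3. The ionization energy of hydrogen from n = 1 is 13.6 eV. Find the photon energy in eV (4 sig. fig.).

2.644 eV

The Bohr energies scale as Z², so for Z = 2: E_n = −54.40/n² eV.
E_4 = −54.40/16 = −3.400 eV and E_3 = −54.40/9 = −6.044 eV.
The photon energy is |E_4 − E_3| = 2.644 eV.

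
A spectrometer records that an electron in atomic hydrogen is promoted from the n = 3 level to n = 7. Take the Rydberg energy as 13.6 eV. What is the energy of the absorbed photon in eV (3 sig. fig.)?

1.23 eV

E_7 = −13.60/49 = −0.2776 eV and E_3 = −13.60/9 = −1.511 eV.
The photon energy is |E_7 − E_3| = 1.23 eV.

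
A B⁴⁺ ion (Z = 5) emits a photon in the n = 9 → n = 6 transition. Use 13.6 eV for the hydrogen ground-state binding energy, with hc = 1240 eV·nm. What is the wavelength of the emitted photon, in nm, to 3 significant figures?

For Z = 5 the level energies scale as Z², so the effective Rydberg energy is 13.6 × 25 = 340.0 eV.
ΔE = 340.0 × (1/6² − 1/9²) = 340.0 × 0.01543 = 5.247 eV.
λ = hc/ΔE = 1240 / 5.247 = 236 nm.

236 nm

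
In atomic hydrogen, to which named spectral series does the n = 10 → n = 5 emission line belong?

The series is set by the lower level: n_f = 5 is the Pfund series.

Pfund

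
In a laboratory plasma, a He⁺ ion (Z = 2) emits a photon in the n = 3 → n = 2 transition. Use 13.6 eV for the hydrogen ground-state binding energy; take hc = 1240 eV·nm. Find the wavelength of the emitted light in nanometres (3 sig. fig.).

For Z = 2 the level energies scale as Z², so the effective Rydberg energy is 13.6 × 4 = 54.40 eV.
ΔE = 54.40 × (1/2² − 1/3²) = 54.40 × 0.1389 = 7.556 eV.
λ = hc/ΔE = 1240 / 7.556 = 164 nm.

164 nm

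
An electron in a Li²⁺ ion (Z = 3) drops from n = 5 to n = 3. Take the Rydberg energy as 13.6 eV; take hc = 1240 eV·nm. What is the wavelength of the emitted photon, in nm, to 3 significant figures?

For Z = 3 the level energies scale as Z², so the effective Rydberg energy is 13.6 × 9 = 122.4 eV.
ΔE = 122.4 × (1/3² − 1/5²) = 122.4 × 0.07111 = 8.704 eV.
λ = hc/ΔE = 1240 / 8.704 = 142 nm.

142 nm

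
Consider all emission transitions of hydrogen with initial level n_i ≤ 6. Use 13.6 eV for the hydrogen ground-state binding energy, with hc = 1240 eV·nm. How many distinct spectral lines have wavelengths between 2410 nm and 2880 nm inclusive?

1

Enumerate all n_i → n_f pairs with 1 ≤ n_f < n_i ≤ 6 and compute λ = 1240 / [13.6·1·(1/n_f² − 1/n_i²)].
Lines falling in [2410, 2880] nm: 6→4 (2626 nm).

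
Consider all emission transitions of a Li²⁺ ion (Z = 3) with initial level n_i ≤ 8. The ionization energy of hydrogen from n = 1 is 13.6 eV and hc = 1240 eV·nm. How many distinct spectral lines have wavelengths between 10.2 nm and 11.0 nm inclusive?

5

Enumerate all n_i → n_f pairs with 1 ≤ n_f < n_i ≤ 8 and compute λ = 1240 / [13.6·9·(1/n_f² − 1/n_i²)].
Lines falling in [10.2, 11.0] nm: 8→1 (10.29 nm), 7→1 (10.34 nm), 6→1 (10.42 nm), 5→1 (10.55 nm), 4→1 (10.81 nm).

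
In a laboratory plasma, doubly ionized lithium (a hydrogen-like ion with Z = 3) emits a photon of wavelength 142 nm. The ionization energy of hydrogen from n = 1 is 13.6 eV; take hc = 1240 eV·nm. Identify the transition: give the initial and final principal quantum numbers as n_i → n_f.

n_i = 5, n_f = 3

The photon energy is ΔE = hc/λ = 1240 / 142 = 8.732 eV.
With Z = 3, ΔE = 122.4 × (1/n_f² − 1/n_i²), so 1/n_f² − 1/n_i² = 0.07134.
Trying n_f = 3 gives 1/n_i² = 0.03977, i.e. n_i ≈ 5; this pair matches.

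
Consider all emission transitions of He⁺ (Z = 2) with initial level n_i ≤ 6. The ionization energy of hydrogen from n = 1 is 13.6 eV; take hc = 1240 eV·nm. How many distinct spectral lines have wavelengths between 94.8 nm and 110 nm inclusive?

2

Enumerate all n_i → n_f pairs with 1 ≤ n_f < n_i ≤ 6 and compute λ = 1240 / [13.6·4·(1/n_f² − 1/n_i²)].
Lines falling in [94.8, 110] nm: 6→2 (102.6 nm), 5→2 (108.5 nm).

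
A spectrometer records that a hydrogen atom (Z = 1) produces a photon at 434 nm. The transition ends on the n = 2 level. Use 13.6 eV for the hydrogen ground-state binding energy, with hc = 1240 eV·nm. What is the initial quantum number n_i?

n_i = 5

The photon energy is ΔE = hc/λ = 1240 / 434 = 2.857 eV.
With Z = 1, ΔE = 13.60 × (1/n_f² − 1/n_i²), so 1/n_f² − 1/n_i² = 0.2101.
With n_f = 2: 1/n_i² = 1/4 − 0.2101 = 0.03992, so n_i ≈ 5.01.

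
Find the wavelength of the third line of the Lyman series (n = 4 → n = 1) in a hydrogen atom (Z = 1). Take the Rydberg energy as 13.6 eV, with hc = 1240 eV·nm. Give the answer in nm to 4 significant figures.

97.25 nm

The Lyman series terminates on n_f = 1; the third line has n_i = 1+3 = 4.
ΔE = 13.60 × (1/1² − 1/4²) = 12.75 eV.
λ = 1240 / 12.75 = 97.25 nm.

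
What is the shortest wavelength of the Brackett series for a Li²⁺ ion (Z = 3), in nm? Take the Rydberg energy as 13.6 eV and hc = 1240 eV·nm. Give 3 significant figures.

162 nm

The Brackett series has lower level n_f = 4; the series limit corresponds to n_i → ∞.
ΔE_max = 13.6 × 9 / 4² = 7.650 eV.
λ_min = 1240 / 7.650 = 162 nm.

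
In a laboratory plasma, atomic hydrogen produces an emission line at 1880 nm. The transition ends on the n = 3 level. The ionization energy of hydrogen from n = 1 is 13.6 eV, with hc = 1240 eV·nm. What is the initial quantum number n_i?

n_i = 4

The photon energy is ΔE = hc/λ = 1240 / 1880 = 0.6596 eV.
With Z = 1, ΔE = 13.60 × (1/n_f² − 1/n_i²), so 1/n_f² − 1/n_i² = 0.04850.
With n_f = 3: 1/n_i² = 1/9 − 0.04850 = 0.06261, so n_i ≈ 4.00.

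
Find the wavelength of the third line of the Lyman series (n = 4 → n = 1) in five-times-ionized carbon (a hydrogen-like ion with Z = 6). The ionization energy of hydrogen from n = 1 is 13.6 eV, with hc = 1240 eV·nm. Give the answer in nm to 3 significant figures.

The Lyman series terminates on n_f = 1; the third line has n_i = 1+3 = 4.
ΔE = 489.6 × (1/1² − 1/4²) = 459.0 eV.
λ = 1240 / 459.0 = 2.70 nm.

2.70 nm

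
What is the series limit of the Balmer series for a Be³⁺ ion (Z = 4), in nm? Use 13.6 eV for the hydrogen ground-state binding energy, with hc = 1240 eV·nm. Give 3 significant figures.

22.8 nm

The Balmer series has lower level n_f = 2; the series limit corresponds to n_i → ∞.
ΔE_max = 13.6 × 16 / 2² = 54.40 eV.
λ_min = 1240 / 54.40 = 22.8 nm.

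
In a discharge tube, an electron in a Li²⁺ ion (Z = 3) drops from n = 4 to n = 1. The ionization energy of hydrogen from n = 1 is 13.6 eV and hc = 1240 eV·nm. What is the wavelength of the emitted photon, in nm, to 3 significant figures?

10.8 nm

For Z = 3 the level energies scale as Z², so the effective Rydberg energy is 13.6 × 9 = 122.4 eV.
ΔE = 122.4 × (1/1² − 1/4²) = 122.4 × 0.9375 = 114.8 eV.
λ = hc/ΔE = 1240 / 114.8 = 10.8 nm.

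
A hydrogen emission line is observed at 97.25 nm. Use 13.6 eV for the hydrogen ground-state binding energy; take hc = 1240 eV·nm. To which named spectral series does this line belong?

ΔE = 1240/97.25 = 12.75 eV.
This matches 13.6 × (1/1² − 1/4²), so n_f = 1: the Lyman series.

Lyman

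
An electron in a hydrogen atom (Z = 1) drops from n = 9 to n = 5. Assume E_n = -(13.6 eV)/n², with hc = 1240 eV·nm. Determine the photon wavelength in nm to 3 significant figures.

ΔE = 13.60 × (1/5² − 1/9²) = 13.60 × 0.02765 = 0.3761 eV.
λ = hc/ΔE = 1240 / 0.3761 = 3300 nm.

3300 nm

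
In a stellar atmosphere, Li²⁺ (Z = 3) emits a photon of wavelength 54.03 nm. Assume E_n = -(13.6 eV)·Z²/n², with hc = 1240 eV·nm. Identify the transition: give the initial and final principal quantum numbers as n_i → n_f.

The photon energy is ΔE = hc/λ = 1240 / 54.03 = 22.95 eV.
With Z = 3, ΔE = 122.4 × (1/n_f² − 1/n_i²), so 1/n_f² − 1/n_i² = 0.1875.
Trying n_f = 2 gives 1/n_i² = 0.06250, i.e. n_i ≈ 4; this pair matches.

n_i = 4, n_f = 2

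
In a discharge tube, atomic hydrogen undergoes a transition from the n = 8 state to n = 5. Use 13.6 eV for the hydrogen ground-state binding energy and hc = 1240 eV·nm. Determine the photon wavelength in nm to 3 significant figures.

ΔE = 13.60 × (1/5² − 1/8²) = 13.60 × 0.02438 = 0.3315 eV.
λ = hc/ΔE = 1240 / 0.3315 = 3740 nm.

3740 nm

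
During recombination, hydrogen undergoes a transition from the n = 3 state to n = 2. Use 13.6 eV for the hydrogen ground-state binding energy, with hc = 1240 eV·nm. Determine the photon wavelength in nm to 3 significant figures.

ΔE = 13.60 × (1/2² − 1/3²) = 13.60 × 0.1389 = 1.889 eV.
λ = hc/ΔE = 1240 / 1.889 = 656 nm.

656 nm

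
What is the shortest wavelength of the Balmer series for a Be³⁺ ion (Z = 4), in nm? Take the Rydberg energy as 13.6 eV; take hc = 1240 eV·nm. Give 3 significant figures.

22.8 nm

The Balmer series has lower level n_f = 2; the series limit corresponds to n_i → ∞.
ΔE_max = 13.6 × 16 / 2² = 54.40 eV.
λ_min = 1240 / 54.40 = 22.8 nm.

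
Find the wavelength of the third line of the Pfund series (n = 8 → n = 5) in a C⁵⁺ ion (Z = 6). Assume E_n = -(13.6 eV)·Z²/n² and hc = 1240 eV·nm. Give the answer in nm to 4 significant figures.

The Pfund series terminates on n_f = 5; the third line has n_i = 5+3 = 8.
ΔE = 489.6 × (1/5² − 1/8²) = 11.93 eV.
λ = 1240 / 11.93 = 103.9 nm.

103.9 nm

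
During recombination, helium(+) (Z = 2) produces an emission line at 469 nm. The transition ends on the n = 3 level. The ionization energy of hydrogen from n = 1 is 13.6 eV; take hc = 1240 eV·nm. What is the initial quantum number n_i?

The photon energy is ΔE = hc/λ = 1240 / 469 = 2.644 eV.
With Z = 2, ΔE = 54.40 × (1/n_f² − 1/n_i²), so 1/n_f² − 1/n_i² = 0.04860.
With n_f = 3: 1/n_i² = 1/9 − 0.04860 = 0.06251, so n_i ≈ 4.00.

n_i = 4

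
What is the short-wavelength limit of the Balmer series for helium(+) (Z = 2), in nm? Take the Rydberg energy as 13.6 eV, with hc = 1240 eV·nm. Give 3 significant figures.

The Balmer series has lower level n_f = 2; the series limit corresponds to n_i → ∞.
ΔE_max = 13.6 × 4 / 2² = 13.60 eV.
λ_min = 1240 / 13.60 = 91.2 nm.

91.2 nm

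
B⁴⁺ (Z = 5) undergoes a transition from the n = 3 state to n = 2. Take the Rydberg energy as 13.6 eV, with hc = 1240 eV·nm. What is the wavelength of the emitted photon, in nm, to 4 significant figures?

For Z = 5 the level energies scale as Z², so the effective Rydberg energy is 13.6 × 25 = 340.0 eV.
ΔE = 340.0 × (1/2² − 1/3²) = 340.0 × 0.1389 = 47.22 eV.
λ = hc/ΔE = 1240 / 47.22 = 26.26 nm.

26.26 nm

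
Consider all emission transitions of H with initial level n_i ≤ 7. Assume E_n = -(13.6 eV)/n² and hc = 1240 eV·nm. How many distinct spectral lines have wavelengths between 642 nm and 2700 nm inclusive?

7

Enumerate all n_i → n_f pairs with 1 ≤ n_f < n_i ≤ 7 and compute λ = 1240 / [13.6·1·(1/n_f² − 1/n_i²)].
Lines falling in [642, 2700] nm: 3→2 (656.5 nm), 7→3 (1005 nm), 6→3 (1094 nm), 5→3 (1282 nm), 4→3 (1876 nm), 7→4 (2166 nm), 6→4 (2626 nm).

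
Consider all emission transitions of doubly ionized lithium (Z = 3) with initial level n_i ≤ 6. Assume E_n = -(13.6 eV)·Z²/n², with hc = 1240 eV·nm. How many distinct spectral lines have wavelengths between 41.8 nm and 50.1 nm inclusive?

2

Enumerate all n_i → n_f pairs with 1 ≤ n_f < n_i ≤ 6 and compute λ = 1240 / [13.6·9·(1/n_f² − 1/n_i²)].
Lines falling in [41.8, 50.1] nm: 6→2 (45.59 nm), 5→2 (48.24 nm).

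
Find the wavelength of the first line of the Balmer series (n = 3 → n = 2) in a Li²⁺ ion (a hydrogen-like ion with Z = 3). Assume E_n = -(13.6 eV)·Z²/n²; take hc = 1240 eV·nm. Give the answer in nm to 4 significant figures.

72.94 nm

The Balmer series terminates on n_f = 2; the first line has n_i = 2+1 = 3.
ΔE = 122.4 × (1/2² − 1/3²) = 17.00 eV.
λ = 1240 / 17.00 = 72.94 nm.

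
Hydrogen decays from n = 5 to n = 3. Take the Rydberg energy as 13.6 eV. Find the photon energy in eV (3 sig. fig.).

E_5 = −13.60/25 = −0.5440 eV and E_3 = −13.60/9 = −1.511 eV.
The photon energy is |E_5 − E_3| = 0.967 eV.

0.967 eV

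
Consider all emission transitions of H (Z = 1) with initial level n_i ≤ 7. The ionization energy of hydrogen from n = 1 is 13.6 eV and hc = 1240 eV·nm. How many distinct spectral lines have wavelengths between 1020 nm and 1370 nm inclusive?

2

Enumerate all n_i → n_f pairs with 1 ≤ n_f < n_i ≤ 7 and compute λ = 1240 / [13.6·1·(1/n_f² − 1/n_i²)].
Lines falling in [1020, 1370] nm: 6→3 (1094 nm), 5→3 (1282 nm).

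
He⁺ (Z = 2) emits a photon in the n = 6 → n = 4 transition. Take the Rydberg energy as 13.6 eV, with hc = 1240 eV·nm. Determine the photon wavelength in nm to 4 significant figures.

656.5 nm

For Z = 2 the level energies scale as Z², so the effective Rydberg energy is 13.6 × 4 = 54.40 eV.
ΔE = 54.40 × (1/4² − 1/6²) = 54.40 × 0.03472 = 1.889 eV.
λ = hc/ΔE = 1240 / 1.889 = 656.5 nm.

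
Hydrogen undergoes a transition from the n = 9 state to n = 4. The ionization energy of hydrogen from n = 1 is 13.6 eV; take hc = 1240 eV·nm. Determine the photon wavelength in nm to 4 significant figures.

ΔE = 13.60 × (1/4² − 1/9²) = 13.60 × 0.05015 = 0.6821 eV.
λ = hc/ΔE = 1240 / 0.6821 = 1818 nm.

1818 nm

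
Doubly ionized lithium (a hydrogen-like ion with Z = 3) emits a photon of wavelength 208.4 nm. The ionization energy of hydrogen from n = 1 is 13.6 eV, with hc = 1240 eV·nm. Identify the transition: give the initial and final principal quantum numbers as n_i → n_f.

n_i = 4, n_f = 3

The photon energy is ΔE = hc/λ = 1240 / 208.4 = 5.950 eV.
With Z = 3, ΔE = 122.4 × (1/n_f² − 1/n_i²), so 1/n_f² − 1/n_i² = 0.04861.
Trying n_f = 3 gives 1/n_i² = 0.06250, i.e. n_i ≈ 4; this pair matches.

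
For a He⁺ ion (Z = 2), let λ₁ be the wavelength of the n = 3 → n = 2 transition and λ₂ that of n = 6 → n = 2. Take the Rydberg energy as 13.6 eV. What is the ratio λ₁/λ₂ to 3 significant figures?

1.60

λ ∝ 1/ΔE ∝ 1/(1/n_f² − 1/n_i²), and the Z² and hc factors cancel in the ratio.
λ₁/λ₂ = (1/2² − 1/6²)/(1/2² − 1/3²) = 0.2222/0.1389 = 1.60.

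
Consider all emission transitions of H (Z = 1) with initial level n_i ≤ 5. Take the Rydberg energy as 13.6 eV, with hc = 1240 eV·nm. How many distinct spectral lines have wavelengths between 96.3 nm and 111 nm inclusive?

2

Enumerate all n_i → n_f pairs with 1 ≤ n_f < n_i ≤ 5 and compute λ = 1240 / [13.6·1·(1/n_f² − 1/n_i²)].
Lines falling in [96.3, 111] nm: 4→1 (97.25 nm), 3→1 (102.6 nm).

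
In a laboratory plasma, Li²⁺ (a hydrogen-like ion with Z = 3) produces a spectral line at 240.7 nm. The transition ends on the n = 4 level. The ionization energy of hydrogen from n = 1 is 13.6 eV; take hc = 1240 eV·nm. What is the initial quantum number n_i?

n_i = 7

The photon energy is ΔE = hc/λ = 1240 / 240.7 = 5.152 eV.
With Z = 3, ΔE = 122.4 × (1/n_f² − 1/n_i²), so 1/n_f² − 1/n_i² = 0.04209.
With n_f = 4: 1/n_i² = 1/16 − 0.04209 = 0.02041, so n_i ≈ 7.00.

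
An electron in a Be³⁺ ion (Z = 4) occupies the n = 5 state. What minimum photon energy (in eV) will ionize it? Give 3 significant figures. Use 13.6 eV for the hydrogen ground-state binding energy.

E_n = −13.6 Z²/n² = −217.6/n² eV for Z = 4.
E_5 = −217.6/25 = −8.70 eV, so ionization (to E = 0) requires 8.70 eV.

8.70 eV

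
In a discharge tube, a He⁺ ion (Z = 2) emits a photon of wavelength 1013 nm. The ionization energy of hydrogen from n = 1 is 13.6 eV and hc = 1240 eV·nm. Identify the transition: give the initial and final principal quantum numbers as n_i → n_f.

The photon energy is ΔE = hc/λ = 1240 / 1013 = 1.224 eV.
With Z = 2, ΔE = 54.40 × (1/n_f² − 1/n_i²), so 1/n_f² − 1/n_i² = 0.02250.
Trying n_f = 4 gives 1/n_i² = 0.04000, i.e. n_i ≈ 5; this pair matches.

n_i = 5, n_f = 4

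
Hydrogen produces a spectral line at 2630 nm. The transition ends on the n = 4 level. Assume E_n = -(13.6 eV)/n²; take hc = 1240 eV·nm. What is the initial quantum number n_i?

The photon energy is ΔE = hc/λ = 1240 / 2630 = 0.4715 eV.
With Z = 1, ΔE = 13.60 × (1/n_f² − 1/n_i²), so 1/n_f² − 1/n_i² = 0.03467.
With n_f = 4: 1/n_i² = 1/16 − 0.03467 = 0.02783, so n_i ≈ 5.99.

n_i = 6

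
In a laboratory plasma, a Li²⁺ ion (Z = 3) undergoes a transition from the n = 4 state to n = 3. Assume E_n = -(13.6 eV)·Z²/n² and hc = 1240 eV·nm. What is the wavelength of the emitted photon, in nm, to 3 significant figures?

208 nm

For Z = 3 the level energies scale as Z², so the effective Rydberg energy is 13.6 × 9 = 122.4 eV.
ΔE = 122.4 × (1/3² − 1/4²) = 122.4 × 0.04861 = 5.950 eV.
λ = hc/ΔE = 1240 / 5.950 = 208 nm.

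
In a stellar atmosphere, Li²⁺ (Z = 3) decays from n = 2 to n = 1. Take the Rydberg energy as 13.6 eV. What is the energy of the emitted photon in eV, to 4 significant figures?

91.80 eV

The Bohr energies scale as Z², so for Z = 3: E_n = −122.4/n² eV.
E_2 = −122.4/4 = −30.60 eV and E_1 = −122.4/1 = −122.4 eV.
The photon energy is |E_2 − E_1| = 91.80 eV.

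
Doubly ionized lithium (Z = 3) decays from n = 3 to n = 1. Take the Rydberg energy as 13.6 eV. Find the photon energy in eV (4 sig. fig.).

108.8 eV

The Bohr energies scale as Z², so for Z = 3: E_n = −122.4/n² eV.
E_3 = −122.4/9 = −13.60 eV and E_1 = −122.4/1 = −122.4 eV.
The photon energy is |E_3 − E_1| = 108.8 eV.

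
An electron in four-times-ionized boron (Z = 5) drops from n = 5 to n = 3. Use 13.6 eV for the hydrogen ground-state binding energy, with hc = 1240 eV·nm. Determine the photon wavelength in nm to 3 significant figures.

For Z = 5 the level energies scale as Z², so the effective Rydberg energy is 13.6 × 25 = 340.0 eV.
ΔE = 340.0 × (1/3² − 1/5²) = 340.0 × 0.07111 = 24.18 eV.
λ = hc/ΔE = 1240 / 24.18 = 51.3 nm.

51.3 nm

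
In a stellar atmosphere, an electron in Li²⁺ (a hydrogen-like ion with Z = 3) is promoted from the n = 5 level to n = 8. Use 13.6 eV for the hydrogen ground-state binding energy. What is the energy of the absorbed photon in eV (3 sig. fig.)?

2.98 eV

The Bohr energies scale as Z², so for Z = 3: E_n = −122.4/n² eV.
E_8 = −122.4/64 = −1.913 eV and E_5 = −122.4/25 = −4.896 eV.
The photon energy is |E_8 − E_5| = 2.98 eV.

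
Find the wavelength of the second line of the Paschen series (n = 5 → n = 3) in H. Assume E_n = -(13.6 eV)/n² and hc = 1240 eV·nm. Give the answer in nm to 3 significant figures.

The Paschen series terminates on n_f = 3; the second line has n_i = 3+2 = 5.
ΔE = 13.60 × (1/3² − 1/5²) = 0.9671 eV.
λ = 1240 / 0.9671 = 1280 nm.

1280 nm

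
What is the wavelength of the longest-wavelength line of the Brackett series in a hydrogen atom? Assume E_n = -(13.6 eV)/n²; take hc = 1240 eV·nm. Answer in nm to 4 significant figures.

4052 nm

The Brackett series terminates on n_f = 4; the first line has n_i = 4+1 = 5.
ΔE = 13.60 × (1/4² − 1/5²) = 0.3060 eV.
λ = 1240 / 0.3060 = 4052 nm.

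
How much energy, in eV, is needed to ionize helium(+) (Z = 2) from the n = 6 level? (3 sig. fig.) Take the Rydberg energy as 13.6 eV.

1.51 eV

E_n = −13.6 Z²/n² = −54.40/n² eV for Z = 2.
E_6 = −54.40/36 = −1.51 eV, so ionization (to E = 0) requires 1.51 eV.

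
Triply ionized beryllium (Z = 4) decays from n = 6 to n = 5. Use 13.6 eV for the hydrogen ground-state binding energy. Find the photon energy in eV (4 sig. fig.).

2.660 eV

The Bohr energies scale as Z², so for Z = 4: E_n = −217.6/n² eV.
E_6 = −217.6/36 = −6.044 eV and E_5 = −217.6/25 = −8.704 eV.
The photon energy is |E_6 − E_5| = 2.660 eV.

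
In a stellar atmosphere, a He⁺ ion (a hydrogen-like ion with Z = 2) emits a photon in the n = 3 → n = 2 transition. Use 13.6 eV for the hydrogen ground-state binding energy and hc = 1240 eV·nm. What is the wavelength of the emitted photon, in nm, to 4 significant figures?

For Z = 2 the level energies scale as Z², so the effective Rydberg energy is 13.6 × 4 = 54.40 eV.
ΔE = 54.40 × (1/2² − 1/3²) = 54.40 × 0.1389 = 7.556 eV.
λ = hc/ΔE = 1240 / 7.556 = 164.1 nm.

164.1 nm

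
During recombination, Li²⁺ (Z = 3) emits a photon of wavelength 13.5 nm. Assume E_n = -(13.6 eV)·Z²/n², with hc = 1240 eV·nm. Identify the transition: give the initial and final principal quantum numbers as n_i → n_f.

n_i = 2, n_f = 1

The photon energy is ΔE = hc/λ = 1240 / 13.5 = 91.85 eV.
With Z = 3, ΔE = 122.4 × (1/n_f² − 1/n_i²), so 1/n_f² − 1/n_i² = 0.7504.
Trying n_f = 1 gives 1/n_i² = 0.2496, i.e. n_i ≈ 2; this pair matches.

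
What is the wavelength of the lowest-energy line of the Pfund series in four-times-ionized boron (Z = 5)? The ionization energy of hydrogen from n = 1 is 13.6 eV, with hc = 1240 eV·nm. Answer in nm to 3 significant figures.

The Pfund series terminates on n_f = 5; the first line has n_i = 5+1 = 6.
ΔE = 340.0 × (1/5² − 1/6²) = 4.156 eV.
λ = 1240 / 4.156 = 298 nm.

298 nm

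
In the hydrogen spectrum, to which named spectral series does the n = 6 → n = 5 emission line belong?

The series is set by the lower level: n_f = 5 is the Pfund series.

Pfund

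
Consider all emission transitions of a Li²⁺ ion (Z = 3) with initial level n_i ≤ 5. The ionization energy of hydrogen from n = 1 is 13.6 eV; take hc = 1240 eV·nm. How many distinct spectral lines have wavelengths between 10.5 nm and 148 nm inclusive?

Enumerate all n_i → n_f pairs with 1 ≤ n_f < n_i ≤ 5 and compute λ = 1240 / [13.6·9·(1/n_f² − 1/n_i²)].
Lines falling in [10.5, 148] nm: 5→1 (10.55 nm), 4→1 (10.81 nm), 3→1 (11.40 nm), 2→1 (13.51 nm), 5→2 (48.24 nm), 4→2 (54.03 nm), 3→2 (72.94 nm), 5→3 (142.5 nm).

8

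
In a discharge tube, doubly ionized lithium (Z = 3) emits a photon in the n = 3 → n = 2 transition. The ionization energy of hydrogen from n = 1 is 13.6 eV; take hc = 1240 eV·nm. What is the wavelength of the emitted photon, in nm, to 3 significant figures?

72.9 nm

For Z = 3 the level energies scale as Z², so the effective Rydberg energy is 13.6 × 9 = 122.4 eV.
ΔE = 122.4 × (1/2² − 1/3²) = 122.4 × 0.1389 = 17.00 eV.
λ = hc/ΔE = 1240 / 17.00 = 72.9 nm.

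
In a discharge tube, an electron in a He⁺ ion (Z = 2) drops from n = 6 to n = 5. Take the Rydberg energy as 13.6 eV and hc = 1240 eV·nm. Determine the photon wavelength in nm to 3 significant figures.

1860 nm

For Z = 2 the level energies scale as Z², so the effective Rydberg energy is 13.6 × 4 = 54.40 eV.
ΔE = 54.40 × (1/5² − 1/6²) = 54.40 × 0.01222 = 0.6649 eV.
λ = hc/ΔE = 1240 / 0.6649 = 1860 nm.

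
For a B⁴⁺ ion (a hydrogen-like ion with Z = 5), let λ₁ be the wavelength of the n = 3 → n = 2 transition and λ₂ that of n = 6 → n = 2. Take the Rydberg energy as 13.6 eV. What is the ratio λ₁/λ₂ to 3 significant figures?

λ ∝ 1/ΔE ∝ 1/(1/n_f² − 1/n_i²), and the Z² and hc factors cancel in the ratio.
λ₁/λ₂ = (1/2² − 1/6²)/(1/2² − 1/3²) = 0.2222/0.1389 = 1.60.

1.60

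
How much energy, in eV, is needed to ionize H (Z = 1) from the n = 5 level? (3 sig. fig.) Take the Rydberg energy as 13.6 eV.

E_5 = −13.60/25 = −0.544 eV, so ionization (to E = 0) requires 0.544 eV.

0.544 eV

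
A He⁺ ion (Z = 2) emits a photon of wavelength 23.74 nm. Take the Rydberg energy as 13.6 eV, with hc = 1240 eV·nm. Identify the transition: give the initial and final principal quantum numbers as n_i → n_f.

n_i = 5, n_f = 1

The photon energy is ΔE = hc/λ = 1240 / 23.74 = 52.23 eV.
With Z = 2, ΔE = 54.40 × (1/n_f² − 1/n_i²), so 1/n_f² − 1/n_i² = 0.9602.
Trying n_f = 1 gives 1/n_i² = 0.03984, i.e. n_i ≈ 5; this pair matches.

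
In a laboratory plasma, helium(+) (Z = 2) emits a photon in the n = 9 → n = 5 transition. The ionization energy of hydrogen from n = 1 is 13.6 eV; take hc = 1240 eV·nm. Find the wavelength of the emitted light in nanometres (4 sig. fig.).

824.3 nm

For Z = 2 the level energies scale as Z², so the effective Rydberg energy is 13.6 × 4 = 54.40 eV.
ΔE = 54.40 × (1/5² − 1/9²) = 54.40 × 0.02765 = 1.504 eV.
λ = hc/ΔE = 1240 / 1.504 = 824.3 nm.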